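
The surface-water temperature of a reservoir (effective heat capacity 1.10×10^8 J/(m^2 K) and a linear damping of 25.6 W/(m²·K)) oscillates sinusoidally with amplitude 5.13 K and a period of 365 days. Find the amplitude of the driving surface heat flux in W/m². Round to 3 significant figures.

173

Areal heat capacity C = 1.10×10^8 J/(m^2 K) (given).
ω = 2π / 3.15×10^7 s = 1.99×10^-7 s⁻¹.
√((Cω)² + λ²) = √((21.9)² + 25.6²) = 33.7 W/(m²·K).
F₀ = A × √((Cω)²+λ²) = 5.13 × 33.7 = 173 W/m².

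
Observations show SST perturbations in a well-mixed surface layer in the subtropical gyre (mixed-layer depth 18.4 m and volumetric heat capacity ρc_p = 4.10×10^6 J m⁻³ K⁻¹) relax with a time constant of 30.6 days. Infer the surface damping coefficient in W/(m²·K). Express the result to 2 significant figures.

Areal heat capacity C = ρc_p × D = 4.10×10^6 × 18.4 = 7.54×10^7 J/(m^2 K).
τ = 30.6 days = 2.64×10^6 s.
λ = C / τ = 7.54×10^7 / 2.64×10^6 = 28.5 W/(m²·K).

29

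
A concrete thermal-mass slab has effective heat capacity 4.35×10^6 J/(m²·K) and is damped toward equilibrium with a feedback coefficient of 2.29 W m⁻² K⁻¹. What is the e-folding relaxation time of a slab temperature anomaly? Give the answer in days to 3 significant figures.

22.0 days

Areal heat capacity C = 4.35×10^6 J/(m²·K) (given).
Relaxation time τ = C / λ = 4.35×10^6 / 2.29 = 1.90×10^6 s.
In days: 1.90×10^6 s / (86400 s/day) = 22.0 days.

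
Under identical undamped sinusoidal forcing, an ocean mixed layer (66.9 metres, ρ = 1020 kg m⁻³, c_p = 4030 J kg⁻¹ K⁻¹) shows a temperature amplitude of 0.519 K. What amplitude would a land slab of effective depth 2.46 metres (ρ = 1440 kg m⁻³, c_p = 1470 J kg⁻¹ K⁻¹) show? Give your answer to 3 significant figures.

C_ocean = 2.75×10^8 J/(m²·K); C_land = 5.21×10^6 J/(m²·K).
A ∝ 1/C ⇒ A_land = A_ocean × C_ocean/C_land = 0.519 × 52.8 = 27.4 K.

27.4 K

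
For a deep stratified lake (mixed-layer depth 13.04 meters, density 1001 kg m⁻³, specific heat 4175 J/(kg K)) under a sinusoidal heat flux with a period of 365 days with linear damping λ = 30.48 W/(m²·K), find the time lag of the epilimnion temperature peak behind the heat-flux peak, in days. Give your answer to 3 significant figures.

Areal heat capacity C = ρ c_p D = 1001 × 4175 × 13.04 = 5.45×10^7 J/(m^2 K).
ω = 2π / 3.15×10^7 s = 1.99×10^-7 s⁻¹.
Phase lag φ = arctan(Cω/λ) = arctan(10.9/30.48) = 0.342 rad.
Time lag = φ / ω = 0.342 / 1.99×10^-7 = 1.72×10^6 s = 19.9 days.

19.9 days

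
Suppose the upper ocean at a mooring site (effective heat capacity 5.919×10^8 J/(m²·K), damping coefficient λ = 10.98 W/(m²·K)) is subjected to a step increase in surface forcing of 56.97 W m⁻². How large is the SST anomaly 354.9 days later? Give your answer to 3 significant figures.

Areal heat capacity C = 5.919×10^8 J/(m²·K) (given).
τ = C / λ = 5.92×10^8 / 10.98 = 5.39×10^7 s.
Equilibrium anomaly ΔT_eq = F / λ = 56.97 / 10.98 = 5.19 K.
t = 354.9 days = 3.07×10^7 s, so t/τ = 0.569.
ΔT(t) = ΔT_eq (1 − e^(−t/τ)) = 5.19 × (1 − e^−0.569) = 2.25 K.

2.25 K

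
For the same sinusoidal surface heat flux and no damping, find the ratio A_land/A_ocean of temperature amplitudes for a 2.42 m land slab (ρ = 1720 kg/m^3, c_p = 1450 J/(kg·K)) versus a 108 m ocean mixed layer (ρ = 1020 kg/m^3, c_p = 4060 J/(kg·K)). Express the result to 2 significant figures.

C_ocean = 1020 × 4060 × 108 = 4.47×10^8 J/(m²·K).
C_land = 1720 × 1450 × 2.42 = 6.04×10^6 J/(m²·K).
Undamped amplitude ∝ 1/C, so A_land/A_ocean = C_ocean/C_land = 74.1.

74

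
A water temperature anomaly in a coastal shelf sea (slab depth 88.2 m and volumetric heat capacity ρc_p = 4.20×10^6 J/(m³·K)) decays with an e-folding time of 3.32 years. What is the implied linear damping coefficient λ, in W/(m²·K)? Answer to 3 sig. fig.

3.54

Areal heat capacity C = ρc_p × D = 4.20×10^6 × 88.2 = 3.70×10^8 J m⁻² K⁻¹.
τ = 3.32 years = 1.05×10^8 s.
λ = C / τ = 3.70×10^8 / 1.05×10^8 = 3.54 W/(m²·K).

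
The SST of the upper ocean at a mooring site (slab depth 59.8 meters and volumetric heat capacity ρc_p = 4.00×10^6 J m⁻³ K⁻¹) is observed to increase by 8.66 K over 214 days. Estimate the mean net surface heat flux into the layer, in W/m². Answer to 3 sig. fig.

Areal heat capacity C = ρc_p × D = 4.00×10^6 × 59.8 = 2.39×10^8 J m⁻² K⁻¹.
Required heat per unit area: Q = C ΔT = 2.39×10^8 × 8.66 = 2.07×10^9 J/m².
Flux F = Q / Δt = 2.07×10^9 / 1.85×10^7 s = 112 W/m².

112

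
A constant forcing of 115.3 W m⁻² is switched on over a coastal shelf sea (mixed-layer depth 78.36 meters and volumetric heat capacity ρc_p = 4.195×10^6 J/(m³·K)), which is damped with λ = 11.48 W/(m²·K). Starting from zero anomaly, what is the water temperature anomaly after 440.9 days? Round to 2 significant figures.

7.4 K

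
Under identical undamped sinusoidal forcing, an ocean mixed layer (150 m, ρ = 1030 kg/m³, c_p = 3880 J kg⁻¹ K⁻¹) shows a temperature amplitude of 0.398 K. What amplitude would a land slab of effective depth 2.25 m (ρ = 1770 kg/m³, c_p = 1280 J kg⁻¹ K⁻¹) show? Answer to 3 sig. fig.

C_ocean = 5.99×10^8 J/(m²·K); C_land = 5.10×10^6 J/(m²·K).
A ∝ 1/C ⇒ A_land = A_ocean × C_ocean/C_land = 0.398 × 118 = 46.8 K.

46.8 K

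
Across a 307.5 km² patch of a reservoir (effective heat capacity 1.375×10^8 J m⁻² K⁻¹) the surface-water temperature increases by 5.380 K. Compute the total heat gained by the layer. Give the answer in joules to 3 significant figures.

2.27×10^17 J

Areal heat capacity C = 1.375×10^8 J m⁻² K⁻¹ (given).
Heat per unit area: q = C ΔT = 1.38×10^8 × 5.380 = 7.40×10^8 J/m².
Total heat: Q = q × A = 7.40×10^8 × (307.5 × 10⁶ m²) = 2.27×10^17 J.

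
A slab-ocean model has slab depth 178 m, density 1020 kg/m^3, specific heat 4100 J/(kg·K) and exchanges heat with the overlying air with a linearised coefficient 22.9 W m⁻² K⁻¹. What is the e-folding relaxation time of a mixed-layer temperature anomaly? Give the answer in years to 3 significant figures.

Areal heat capacity C = ρ c_p D = 1020 × 4100 × 178 = 7.44×10^8 J/(m^2 K).
Relaxation time τ = C / λ = 7.44×10^8 / 22.9 = 3.25×10^7 s.
In years: 3.25×10^7 s / (3.156×10^7 s/year) = 1.03 years.

1.03 years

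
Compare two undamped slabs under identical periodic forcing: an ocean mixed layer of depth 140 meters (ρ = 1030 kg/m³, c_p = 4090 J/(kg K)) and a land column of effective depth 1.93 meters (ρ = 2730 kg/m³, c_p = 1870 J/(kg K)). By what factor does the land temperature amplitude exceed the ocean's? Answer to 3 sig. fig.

59.9

C_ocean = 1030 × 4090 × 140 = 5.90×10^8 J/(m²·K).
C_land = 2730 × 1870 × 1.93 = 9.85×10^6 J/(m²·K).
Undamped amplitude ∝ 1/C, so A_land/A_ocean = C_ocean/C_land = 59.9.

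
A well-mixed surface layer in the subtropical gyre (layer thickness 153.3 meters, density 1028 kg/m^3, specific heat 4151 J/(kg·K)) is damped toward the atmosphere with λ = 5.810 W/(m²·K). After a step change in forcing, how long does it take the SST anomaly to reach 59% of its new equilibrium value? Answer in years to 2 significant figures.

Areal heat capacity C = ρ c_p D = 1028 × 4151 × 153.3 = 6.54×10^8 J/(m^2 K).
τ = C / λ = 6.54×10^8 / 5.810 = 1.13×10^8 s.
Fraction reached: 1 − e^(−t/τ) = 0.59 ⇒ t = −τ ln(1 − 0.59) = τ × 0.892.
t = 1.00×10^8 s = 3.18 years.

3.2 years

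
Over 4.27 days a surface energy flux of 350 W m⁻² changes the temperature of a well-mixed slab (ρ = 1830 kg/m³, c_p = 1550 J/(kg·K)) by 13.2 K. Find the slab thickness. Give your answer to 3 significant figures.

Heat input Q = F Δt = 350 × 3.69×10^5 s = 1.29×10^8 J/m².
Required areal heat capacity C = Q / ΔT = 9.78×10^6 J/(m²·K).
Depth D = C / (ρ c_p) = 9.78×10^6 / (1830 × 1550) = 3.45 m.

3.45 m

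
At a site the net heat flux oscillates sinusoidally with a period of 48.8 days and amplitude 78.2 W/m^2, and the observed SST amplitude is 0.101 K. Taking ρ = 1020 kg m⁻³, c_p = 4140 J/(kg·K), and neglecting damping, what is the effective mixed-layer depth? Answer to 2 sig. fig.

120 m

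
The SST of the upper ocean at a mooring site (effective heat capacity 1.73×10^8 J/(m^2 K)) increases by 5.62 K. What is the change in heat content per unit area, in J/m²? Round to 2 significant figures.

Areal heat capacity C = 1.73×10^8 J/(m^2 K) (given).
ΔQ = C ΔT = 1.73×10^8 × 5.62 = 9.72×10^8 J/m².

9.7×10^8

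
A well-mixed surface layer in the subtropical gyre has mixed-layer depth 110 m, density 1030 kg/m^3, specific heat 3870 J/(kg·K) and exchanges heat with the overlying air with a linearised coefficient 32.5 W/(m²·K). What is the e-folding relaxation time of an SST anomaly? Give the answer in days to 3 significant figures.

Areal heat capacity C = ρ c_p D = 1030 × 3870 × 110 = 4.38×10^8 J/(m^2 K).
Relaxation time τ = C / λ = 4.38×10^8 / 32.5 = 1.35×10^7 s.
In days: 1.35×10^7 s / (86400 s/day) = 156 days.

156 days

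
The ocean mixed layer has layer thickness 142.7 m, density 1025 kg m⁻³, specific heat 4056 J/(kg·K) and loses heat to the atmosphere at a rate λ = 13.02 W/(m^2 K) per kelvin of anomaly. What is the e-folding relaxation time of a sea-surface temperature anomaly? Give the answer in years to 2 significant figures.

1.4 years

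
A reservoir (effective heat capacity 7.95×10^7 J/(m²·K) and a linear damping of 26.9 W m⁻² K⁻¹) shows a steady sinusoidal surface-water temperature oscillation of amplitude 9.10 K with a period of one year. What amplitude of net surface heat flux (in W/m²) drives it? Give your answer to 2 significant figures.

Areal heat capacity C = 7.95×10^7 J/(m²·K) (given).
ω = 2π / 3.15×10^7 s = 1.99×10^-7 s⁻¹.
√((Cω)² + λ²) = √((15.8)² + 26.9²) = 31.2 W/(m²·K).
F₀ = A × √((Cω)²+λ²) = 9.10 × 31.2 = 284 W/m².

280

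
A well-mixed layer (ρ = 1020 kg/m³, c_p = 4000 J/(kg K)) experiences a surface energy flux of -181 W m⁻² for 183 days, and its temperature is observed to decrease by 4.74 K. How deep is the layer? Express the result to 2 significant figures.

Heat input Q = F Δt = -181 × 1.58×10^7 s = -2.86×10^9 J/m².
Required areal heat capacity C = Q / ΔT = 6.04×10^8 J/(m²·K).
Depth D = C / (ρ c_p) = 6.04×10^8 / (1020 × 4000) = 148 m.

150 m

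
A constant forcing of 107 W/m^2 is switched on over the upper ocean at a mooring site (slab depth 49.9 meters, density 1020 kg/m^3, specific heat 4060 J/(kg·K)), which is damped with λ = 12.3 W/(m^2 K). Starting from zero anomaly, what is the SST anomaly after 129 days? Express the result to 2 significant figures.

Areal heat capacity C = ρ c_p D = 1020 × 4060 × 49.9 = 2.07×10^8 J/(m^2 K).
τ = C / λ = 2.07×10^8 / 12.3 = 1.68×10^7 s.
Equilibrium anomaly ΔT_eq = F / λ = 107 / 12.3 = 8.70 K.
t = 129 days = 1.11×10^7 s, so t/τ = 0.663.
ΔT(t) = ΔT_eq (1 − e^(−t/τ)) = 8.70 × (1 − e^−0.663) = 4.22 K.

4.2 K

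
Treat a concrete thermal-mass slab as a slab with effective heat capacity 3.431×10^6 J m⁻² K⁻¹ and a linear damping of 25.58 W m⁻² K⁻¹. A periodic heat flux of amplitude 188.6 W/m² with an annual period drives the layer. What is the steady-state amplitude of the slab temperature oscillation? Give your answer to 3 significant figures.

Areal heat capacity C = 3.431×10^6 J m⁻² K⁻¹ (given).
Angular frequency ω = 2π / T = 2π / 3.15×10^7 s = 1.99×10^-7 s⁻¹.
√((Cω)² + λ²) = √((0.684)² + 25.58²) = 25.6 W/(m²·K).
Amplitude A = F₀ / √((Cω)²+λ²) = 188.6 / 25.6 = 7.37 K.

7.37 K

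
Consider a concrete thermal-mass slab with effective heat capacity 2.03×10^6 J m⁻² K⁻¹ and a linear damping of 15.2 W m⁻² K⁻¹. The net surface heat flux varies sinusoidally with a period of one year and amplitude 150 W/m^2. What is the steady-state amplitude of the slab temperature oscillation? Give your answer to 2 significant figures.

Areal heat capacity C = 2.03×10^6 J m⁻² K⁻¹ (given).
Angular frequency ω = 2π / T = 2π / 3.15×10^7 s = 1.99×10^-7 s⁻¹.
√((Cω)² + λ²) = √((0.404)² + 15.2²) = 15.2 W/(m²·K).
Amplitude A = F₀ / √((Cω)²+λ²) = 150 / 15.2 = 9.86 K.

9.9 K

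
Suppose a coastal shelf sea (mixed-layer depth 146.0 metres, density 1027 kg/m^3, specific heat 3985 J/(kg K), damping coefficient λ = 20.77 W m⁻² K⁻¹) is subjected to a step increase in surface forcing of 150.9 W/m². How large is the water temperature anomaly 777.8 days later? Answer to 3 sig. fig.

Areal heat capacity C = ρ c_p D = 1027 × 3985 × 146.0 = 5.98×10^8 J/(m^2 K).
τ = C / λ = 5.98×10^8 / 20.77 = 2.88×10^7 s.
Equilibrium anomaly ΔT_eq = F / λ = 150.9 / 20.77 = 7.27 K.
t = 777.8 days = 6.72×10^7 s, so t/τ = 2.34.
ΔT(t) = ΔT_eq (1 − e^(−t/τ)) = 7.27 × (1 − e^−2.34) = 6.56 K.

6.56 K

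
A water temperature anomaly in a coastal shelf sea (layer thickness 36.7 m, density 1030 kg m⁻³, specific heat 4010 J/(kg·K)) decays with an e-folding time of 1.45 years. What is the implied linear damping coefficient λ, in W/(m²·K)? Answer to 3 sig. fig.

3.31

Areal heat capacity C = ρ c_p D = 1030 × 4010 × 36.7 = 1.52×10^8 J m⁻² K⁻¹.
τ = 1.45 years = 4.58×10^7 s.
λ = C / τ = 1.52×10^8 / 4.58×10^7 = 3.31 W/(m²·K).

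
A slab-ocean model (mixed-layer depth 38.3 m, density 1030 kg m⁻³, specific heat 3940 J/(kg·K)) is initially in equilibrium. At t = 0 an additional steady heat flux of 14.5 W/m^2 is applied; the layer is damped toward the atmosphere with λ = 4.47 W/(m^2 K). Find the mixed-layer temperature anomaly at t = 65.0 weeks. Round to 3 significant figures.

Areal heat capacity C = ρ c_p D = 1030 × 3940 × 38.3 = 1.55×10^8 J/(m²·K).
τ = C / λ = 1.55×10^8 / 4.47 = 3.48×10^7 s.
Equilibrium anomaly ΔT_eq = F / λ = 14.5 / 4.47 = 3.24 K.
t = 65.0 weeks = 3.93×10^7 s, so t/τ = 1.13.
ΔT(t) = ΔT_eq (1 − e^(−t/τ)) = 3.24 × (1 − e^−1.13) = 2.20 K.

2.20 K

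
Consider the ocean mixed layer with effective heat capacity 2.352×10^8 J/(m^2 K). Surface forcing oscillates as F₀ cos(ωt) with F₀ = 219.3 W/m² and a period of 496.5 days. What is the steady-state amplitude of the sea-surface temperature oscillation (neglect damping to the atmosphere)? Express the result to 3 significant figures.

6.37 K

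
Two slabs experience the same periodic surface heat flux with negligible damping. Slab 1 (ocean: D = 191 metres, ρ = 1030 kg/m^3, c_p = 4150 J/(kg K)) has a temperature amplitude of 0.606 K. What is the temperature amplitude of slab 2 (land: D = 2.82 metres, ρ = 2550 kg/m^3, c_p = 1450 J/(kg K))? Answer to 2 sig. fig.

C_ocean = 8.16×10^8 J/(m²·K); C_land = 1.04×10^7 J/(m²·K).
A ∝ 1/C ⇒ A_land = A_ocean × C_ocean/C_land = 0.606 × 78.3 = 47.4 K.

47 K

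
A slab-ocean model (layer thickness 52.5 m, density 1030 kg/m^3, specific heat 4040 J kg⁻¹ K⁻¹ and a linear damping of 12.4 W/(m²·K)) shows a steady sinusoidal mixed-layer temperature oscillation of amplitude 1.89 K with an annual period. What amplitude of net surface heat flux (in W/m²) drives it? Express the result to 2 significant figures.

86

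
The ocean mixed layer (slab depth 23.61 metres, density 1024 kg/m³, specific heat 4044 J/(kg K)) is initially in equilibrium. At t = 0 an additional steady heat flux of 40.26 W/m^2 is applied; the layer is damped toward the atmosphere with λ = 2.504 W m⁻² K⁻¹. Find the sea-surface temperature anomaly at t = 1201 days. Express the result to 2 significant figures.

15 K

Areal heat capacity C = ρ c_p D = 1024 × 4044 × 23.61 = 9.78×10^7 J/(m²·K).
τ = C / λ = 9.78×10^7 / 2.504 = 3.90×10^7 s.
Equilibrium anomaly ΔT_eq = F / λ = 40.26 / 2.504 = 16.1 K.
t = 1201 days = 1.04×10^8 s, so t/τ = 2.66.
ΔT(t) = ΔT_eq (1 − e^(−t/τ)) = 16.1 × (1 − e^−2.66) = 15.0 K.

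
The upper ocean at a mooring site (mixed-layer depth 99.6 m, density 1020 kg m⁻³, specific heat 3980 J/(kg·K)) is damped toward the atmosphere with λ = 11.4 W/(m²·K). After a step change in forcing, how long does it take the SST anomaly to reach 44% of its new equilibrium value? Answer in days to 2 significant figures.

Areal heat capacity C = ρ c_p D = 1020 × 3980 × 99.6 = 4.04×10^8 J/(m^2 K).
τ = C / λ = 4.04×10^8 / 11.4 = 3.55×10^7 s.
Fraction reached: 1 − e^(−t/τ) = 0.44 ⇒ t = −τ ln(1 − 0.44) = τ × 0.580.
t = 2.06×10^7 s = 238 days.

240 days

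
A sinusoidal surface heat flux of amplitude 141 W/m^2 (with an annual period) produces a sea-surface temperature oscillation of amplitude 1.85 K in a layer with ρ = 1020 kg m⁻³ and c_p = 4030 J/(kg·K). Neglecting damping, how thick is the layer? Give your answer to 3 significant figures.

ω = 2π / 3.15×10^7 s = 1.99×10^-7 s⁻¹.
Required C = F₀ / (A ω) = 141 / (1.85 × 1.99×10^-7) = 3.83×10^8 J/(m²·K).
D = C / (ρ c_p) = 3.83×10^8 / (1020 × 4030) = 93.1 m.

93.1 m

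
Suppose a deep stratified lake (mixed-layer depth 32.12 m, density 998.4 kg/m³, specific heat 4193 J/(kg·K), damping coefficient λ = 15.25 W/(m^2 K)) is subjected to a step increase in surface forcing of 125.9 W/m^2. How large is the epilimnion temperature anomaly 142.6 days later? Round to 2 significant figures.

Areal heat capacity C = ρ c_p D = 998.4 × 4193 × 32.12 = 1.34×10^8 J/(m²·K).
τ = C / λ = 1.34×10^8 / 15.25 = 8.82×10^6 s.
Equilibrium anomaly ΔT_eq = F / λ = 125.9 / 15.25 = 8.26 K.
t = 142.6 days = 1.23×10^7 s, so t/τ = 1.40.
ΔT(t) = ΔT_eq (1 − e^(−t/τ)) = 8.26 × (1 − e^−1.40) = 6.21 K.

6.2 K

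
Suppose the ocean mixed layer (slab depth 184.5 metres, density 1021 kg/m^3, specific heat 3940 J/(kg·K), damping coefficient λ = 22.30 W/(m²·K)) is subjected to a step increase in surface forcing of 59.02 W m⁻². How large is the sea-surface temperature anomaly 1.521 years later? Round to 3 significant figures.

2.02 K

Areal heat capacity C = ρ c_p D = 1021 × 3940 × 184.5 = 7.42×10^8 J/(m^2 K).
τ = C / λ = 7.42×10^8 / 22.30 = 3.33×10^7 s.
Equilibrium anomaly ΔT_eq = F / λ = 59.02 / 22.30 = 2.65 K.
t = 1.521 years = 4.80×10^7 s, so t/τ = 1.44.
ΔT(t) = ΔT_eq (1 − e^(−t/τ)) = 2.65 × (1 − e^−1.44) = 2.02 K.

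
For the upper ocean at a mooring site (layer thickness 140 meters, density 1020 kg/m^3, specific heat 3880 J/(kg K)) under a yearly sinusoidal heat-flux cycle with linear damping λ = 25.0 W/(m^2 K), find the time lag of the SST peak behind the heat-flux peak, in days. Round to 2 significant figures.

78 days

Areal heat capacity C = ρ c_p D = 1020 × 3880 × 140 = 5.54×10^8 J m⁻² K⁻¹.
ω = 2π / 3.15×10^7 s = 1.99×10^-7 s⁻¹.
Phase lag φ = arctan(Cω/λ) = arctan(110/25.0) = 1.35 rad.
Time lag = φ / ω = 1.35 / 1.99×10^-7 = 6.77×10^6 s = 78.3 days.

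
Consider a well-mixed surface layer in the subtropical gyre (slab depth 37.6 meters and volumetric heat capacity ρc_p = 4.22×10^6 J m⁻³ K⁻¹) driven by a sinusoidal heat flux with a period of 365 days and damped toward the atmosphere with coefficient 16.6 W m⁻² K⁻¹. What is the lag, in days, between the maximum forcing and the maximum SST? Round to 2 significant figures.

63 days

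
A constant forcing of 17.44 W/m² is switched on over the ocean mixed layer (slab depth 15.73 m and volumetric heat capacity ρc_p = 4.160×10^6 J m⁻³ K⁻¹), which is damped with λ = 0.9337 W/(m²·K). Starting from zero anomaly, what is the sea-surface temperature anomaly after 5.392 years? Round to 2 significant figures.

Areal heat capacity C = ρc_p × D = 4.160×10^6 × 15.73 = 6.54×10^7 J m⁻² K⁻¹.
τ = C / λ = 6.54×10^7 / 0.9337 = 7.01×10^7 s.
Equilibrium anomaly ΔT_eq = F / λ = 17.44 / 0.9337 = 18.7 K.
t = 5.392 years = 1.70×10^8 s, so t/τ = 2.43.
ΔT(t) = ΔT_eq (1 − e^(−t/τ)) = 18.7 × (1 − e^−2.43) = 17.0 K.

17 K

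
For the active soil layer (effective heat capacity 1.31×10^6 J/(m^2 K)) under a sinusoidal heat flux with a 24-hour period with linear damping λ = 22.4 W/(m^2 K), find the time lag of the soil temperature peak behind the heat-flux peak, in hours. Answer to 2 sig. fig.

Areal heat capacity C = 1.31×10^6 J/(m^2 K) (given).
ω = 2π / 86400 s = 7.27×10^-5 s⁻¹.
Phase lag φ = arctan(Cω/λ) = arctan(95.3/22.4) = 1.34 rad.
Time lag = φ / ω = 1.34 / 7.27×10^-5 = 18400 s = 5.12 hours.

5.1 hours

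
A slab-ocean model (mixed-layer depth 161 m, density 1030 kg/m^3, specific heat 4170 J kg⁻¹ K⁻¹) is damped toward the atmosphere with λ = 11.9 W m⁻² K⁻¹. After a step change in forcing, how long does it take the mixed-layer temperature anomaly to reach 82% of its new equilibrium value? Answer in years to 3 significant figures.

Areal heat capacity C = ρ c_p D = 1030 × 4170 × 161 = 6.92×10^8 J/(m²·K).
τ = C / λ = 6.92×10^8 / 11.9 = 5.81×10^7 s.
Fraction reached: 1 − e^(−t/τ) = 0.82 ⇒ t = −τ ln(1 − 0.82) = τ × 1.71.
t = 9.96×10^7 s = 3.16 years.

3.16 years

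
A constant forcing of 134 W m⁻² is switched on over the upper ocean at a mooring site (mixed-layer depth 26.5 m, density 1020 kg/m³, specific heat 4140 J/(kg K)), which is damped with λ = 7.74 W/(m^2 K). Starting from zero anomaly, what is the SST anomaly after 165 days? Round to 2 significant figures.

11 K

Areal heat capacity C = ρ c_p D = 1020 × 4140 × 26.5 = 1.12×10^8 J m⁻² K⁻¹.
τ = C / λ = 1.12×10^8 / 7.74 = 1.45×10^7 s.
Equilibrium anomaly ΔT_eq = F / λ = 134 / 7.74 = 17.3 K.
t = 165 days = 1.43×10^7 s, so t/τ = 0.986.
ΔT(t) = ΔT_eq (1 − e^(−t/τ)) = 17.3 × (1 − e^−0.986) = 10.9 K.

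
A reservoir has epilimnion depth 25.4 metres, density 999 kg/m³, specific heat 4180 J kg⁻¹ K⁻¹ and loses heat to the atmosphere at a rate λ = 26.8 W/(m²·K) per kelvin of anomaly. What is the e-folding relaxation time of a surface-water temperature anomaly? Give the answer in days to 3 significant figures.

Areal heat capacity C = ρ c_p D = 999 × 4180 × 25.4 = 1.06×10^8 J/(m^2 K).
Relaxation time τ = C / λ = 1.06×10^8 / 26.8 = 3.96×10^6 s.
In days: 3.96×10^6 s / (86400 s/day) = 45.8 days.

45.8 days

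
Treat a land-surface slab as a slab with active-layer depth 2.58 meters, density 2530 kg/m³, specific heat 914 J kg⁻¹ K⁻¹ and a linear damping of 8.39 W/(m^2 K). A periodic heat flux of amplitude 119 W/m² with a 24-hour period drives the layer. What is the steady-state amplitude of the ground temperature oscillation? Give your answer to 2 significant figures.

0.27 K

Areal heat capacity C = ρ c_p D = 2530 × 914 × 2.58 = 5.97×10^6 J m⁻² K⁻¹.
Angular frequency ω = 2π / T = 2π / 86400 s = 7.27×10^-5 s⁻¹.
√((Cω)² + λ²) = √((434)² + 8.39²) = 434 W/(m²·K).
Amplitude A = F₀ / √((Cω)²+λ²) = 119 / 434 = 0.274 K.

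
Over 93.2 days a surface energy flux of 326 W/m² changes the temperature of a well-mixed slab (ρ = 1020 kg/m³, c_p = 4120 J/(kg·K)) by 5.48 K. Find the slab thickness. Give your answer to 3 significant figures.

Heat input Q = F Δt = 326 × 8.05×10^6 s = 2.63×10^9 J/m².
Required areal heat capacity C = Q / ΔT = 4.79×10^8 J/(m²·K).
Depth D = C / (ρ c_p) = 4.79×10^8 / (1020 × 4120) = 114 m.

114 m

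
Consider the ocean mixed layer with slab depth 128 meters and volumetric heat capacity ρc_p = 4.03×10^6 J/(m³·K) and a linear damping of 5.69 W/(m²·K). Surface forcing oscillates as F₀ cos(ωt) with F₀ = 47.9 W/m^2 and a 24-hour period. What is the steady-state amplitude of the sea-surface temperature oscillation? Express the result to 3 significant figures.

Areal heat capacity C = ρc_p × D = 4.03×10^6 × 128 = 5.16×10^8 J/(m^2 K).
Angular frequency ω = 2π / T = 2π / 86400 s = 7.27×10^-5 s⁻¹.
√((Cω)² + λ²) = √((37500)² + 5.69²) = 37500 W/(m²·K).
Amplitude A = F₀ / √((Cω)²+λ²) = 47.9 / 37500 = 0.00128 K.

0.00128 K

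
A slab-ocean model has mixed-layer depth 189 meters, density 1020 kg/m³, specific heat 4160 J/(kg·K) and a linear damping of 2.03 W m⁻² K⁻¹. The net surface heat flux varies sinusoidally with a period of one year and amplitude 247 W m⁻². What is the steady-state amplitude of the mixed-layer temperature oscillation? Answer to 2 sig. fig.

1.5 K

Areal heat capacity C = ρ c_p D = 1020 × 4160 × 189 = 8.02×10^8 J/(m^2 K).
Angular frequency ω = 2π / T = 2π / 3.15×10^7 s = 1.99×10^-7 s⁻¹.
√((Cω)² + λ²) = √((160)² + 2.03²) = 160 W/(m²·K).
Amplitude A = F₀ / √((Cω)²+λ²) = 247 / 160 = 1.55 K.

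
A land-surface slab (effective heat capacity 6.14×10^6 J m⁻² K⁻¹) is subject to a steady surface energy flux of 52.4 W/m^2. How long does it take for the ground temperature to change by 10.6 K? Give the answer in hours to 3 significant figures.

345 hours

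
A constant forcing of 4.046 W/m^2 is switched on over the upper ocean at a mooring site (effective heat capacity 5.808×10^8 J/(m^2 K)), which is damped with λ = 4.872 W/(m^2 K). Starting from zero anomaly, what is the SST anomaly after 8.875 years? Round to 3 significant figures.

0.751 K

Areal heat capacity C = 5.808×10^8 J/(m^2 K) (given).
τ = C / λ = 5.81×10^8 / 4.872 = 1.19×10^8 s.
Equilibrium anomaly ΔT_eq = F / λ = 4.046 / 4.872 = 0.830 K.
t = 8.875 years = 2.80×10^8 s, so t/τ = 2.35.
ΔT(t) = ΔT_eq (1 − e^(−t/τ)) = 0.830 × (1 − e^−2.35) = 0.751 K.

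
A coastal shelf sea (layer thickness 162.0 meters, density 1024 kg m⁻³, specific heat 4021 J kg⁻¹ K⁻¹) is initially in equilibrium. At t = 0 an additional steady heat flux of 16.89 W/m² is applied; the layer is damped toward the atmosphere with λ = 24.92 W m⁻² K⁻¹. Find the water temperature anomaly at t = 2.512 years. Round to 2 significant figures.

Areal heat capacity C = ρ c_p D = 1024 × 4021 × 162.0 = 6.67×10^8 J m⁻² K⁻¹.
τ = C / λ = 6.67×10^8 / 24.92 = 2.68×10^7 s.
Equilibrium anomaly ΔT_eq = F / λ = 16.89 / 24.92 = 0.678 K.
t = 2.512 years = 7.93×10^7 s, so t/τ = 2.96.
ΔT(t) = ΔT_eq (1 − e^(−t/τ)) = 0.678 × (1 − e^−2.96) = 0.643 K.

0.64 K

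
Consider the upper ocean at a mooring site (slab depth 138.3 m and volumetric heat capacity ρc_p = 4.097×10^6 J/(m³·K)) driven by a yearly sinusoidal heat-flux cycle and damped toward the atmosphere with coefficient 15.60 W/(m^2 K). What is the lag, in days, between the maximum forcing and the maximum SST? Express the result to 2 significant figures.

Areal heat capacity C = ρc_p × D = 4.097×10^6 × 138.3 = 5.67×10^8 J/(m²·K).
ω = 2π / 3.15×10^7 s = 1.99×10^-7 s⁻¹.
Phase lag φ = arctan(Cω/λ) = arctan(113/15.60) = 1.43 rad.
Time lag = φ / ω = 1.43 / 1.99×10^-7 = 7.19×10^6 s = 83.3 days.

83 days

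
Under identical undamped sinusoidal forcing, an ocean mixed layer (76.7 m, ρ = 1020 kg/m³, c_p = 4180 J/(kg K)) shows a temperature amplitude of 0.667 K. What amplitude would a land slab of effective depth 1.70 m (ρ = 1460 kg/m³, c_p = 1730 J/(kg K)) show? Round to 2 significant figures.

C_ocean = 3.27×10^8 J/(m²·K); C_land = 4.29×10^6 J/(m²·K).
A ∝ 1/C ⇒ A_land = A_ocean × C_ocean/C_land = 0.667 × 76.2 = 50.8 K.

51 K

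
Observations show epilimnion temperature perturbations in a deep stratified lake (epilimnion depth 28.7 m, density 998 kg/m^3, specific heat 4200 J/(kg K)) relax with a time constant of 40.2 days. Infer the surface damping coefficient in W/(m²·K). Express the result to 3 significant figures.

34.6

Areal heat capacity C = ρ c_p D = 998 × 4200 × 28.7 = 1.20×10^8 J m⁻² K⁻¹.
τ = 40.2 days = 3.47×10^6 s.
λ = C / τ = 1.20×10^8 / 3.47×10^6 = 34.6 W/(m²·K).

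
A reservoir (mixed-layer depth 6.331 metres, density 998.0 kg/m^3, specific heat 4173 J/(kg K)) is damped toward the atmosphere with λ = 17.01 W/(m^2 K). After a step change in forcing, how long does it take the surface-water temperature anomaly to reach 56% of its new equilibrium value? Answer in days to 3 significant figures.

14.7 days

Areal heat capacity C = ρ c_p D = 998.0 × 4173 × 6.331 = 2.64×10^7 J/(m²·K).
τ = C / λ = 2.64×10^7 / 17.01 = 1.55×10^6 s.
Fraction reached: 1 − e^(−t/τ) = 0.56 ⇒ t = −τ ln(1 − 0.56) = τ × 0.821.
t = 1.27×10^6 s = 14.7 days.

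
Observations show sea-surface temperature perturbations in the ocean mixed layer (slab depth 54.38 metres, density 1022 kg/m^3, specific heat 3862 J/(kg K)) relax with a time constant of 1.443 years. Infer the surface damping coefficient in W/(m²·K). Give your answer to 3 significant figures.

Areal heat capacity C = ρ c_p D = 1022 × 3862 × 54.38 = 2.15×10^8 J/(m^2 K).
τ = 1.443 years = 4.55×10^7 s.
λ = C / τ = 2.15×10^8 / 4.55×10^7 = 4.71 W/(m²·K).

4.71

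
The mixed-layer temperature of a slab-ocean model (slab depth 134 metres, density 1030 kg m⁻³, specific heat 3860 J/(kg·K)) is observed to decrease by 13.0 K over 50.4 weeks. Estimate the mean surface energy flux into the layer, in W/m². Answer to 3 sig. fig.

Areal heat capacity C = ρ c_p D = 1030 × 3860 × 134 = 5.33×10^8 J m⁻² K⁻¹.
Required heat per unit area: Q = C ΔT = 5.33×10^8 × -13.0 = -6.93×10^9 J/m².
Flux F = Q / Δt = -6.93×10^9 / 3.05×10^7 s = -227 W/m².

-227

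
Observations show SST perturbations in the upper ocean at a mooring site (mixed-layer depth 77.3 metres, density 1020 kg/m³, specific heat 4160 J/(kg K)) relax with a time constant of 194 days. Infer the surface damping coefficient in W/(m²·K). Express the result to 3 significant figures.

19.6

Areal heat capacity C = ρ c_p D = 1020 × 4160 × 77.3 = 3.28×10^8 J/(m^2 K).
τ = 194 days = 1.68×10^7 s.
λ = C / τ = 3.28×10^8 / 1.68×10^7 = 19.6 W/(m²·K).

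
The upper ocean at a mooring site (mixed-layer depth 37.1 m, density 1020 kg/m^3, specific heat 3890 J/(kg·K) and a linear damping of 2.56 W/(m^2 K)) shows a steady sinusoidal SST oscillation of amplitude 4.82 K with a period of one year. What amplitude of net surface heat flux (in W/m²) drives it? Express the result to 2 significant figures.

140

Areal heat capacity C = ρ c_p D = 1020 × 3890 × 37.1 = 1.47×10^8 J/(m²·K).
ω = 2π / 3.15×10^7 s = 1.99×10^-7 s⁻¹.
√((Cω)² + λ²) = √((29.3)² + 2.56²) = 29.4 W/(m²·K).
F₀ = A × √((Cω)²+λ²) = 4.82 × 29.4 = 142 W/m².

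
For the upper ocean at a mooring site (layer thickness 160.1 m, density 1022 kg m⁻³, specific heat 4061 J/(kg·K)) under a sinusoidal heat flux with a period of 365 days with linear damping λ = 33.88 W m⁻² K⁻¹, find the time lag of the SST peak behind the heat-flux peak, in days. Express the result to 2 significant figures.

77 days

Areal heat capacity C = ρ c_p D = 1022 × 4061 × 160.1 = 6.64×10^8 J/(m²·K).
ω = 2π / 3.15×10^7 s = 1.99×10^-7 s⁻¹.
Phase lag φ = arctan(Cω/λ) = arctan(132/33.88) = 1.32 rad.
Time lag = φ / ω = 1.32 / 1.99×10^-7 = 6.63×10^6 s = 76.7 days.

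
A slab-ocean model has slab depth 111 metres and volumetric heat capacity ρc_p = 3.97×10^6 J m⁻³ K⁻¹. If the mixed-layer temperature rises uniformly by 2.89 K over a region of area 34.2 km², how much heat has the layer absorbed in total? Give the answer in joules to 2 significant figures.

4.4×10^16 J

Areal heat capacity C = ρc_p × D = 3.97×10^6 × 111 = 4.41×10^8 J m⁻² K⁻¹.
Heat per unit area: q = C ΔT = 4.41×10^8 × 2.89 = 1.27×10^9 J/m².
Total heat: Q = q × A = 1.27×10^9 × (34.2 × 10⁶ m²) = 4.36×10^16 J.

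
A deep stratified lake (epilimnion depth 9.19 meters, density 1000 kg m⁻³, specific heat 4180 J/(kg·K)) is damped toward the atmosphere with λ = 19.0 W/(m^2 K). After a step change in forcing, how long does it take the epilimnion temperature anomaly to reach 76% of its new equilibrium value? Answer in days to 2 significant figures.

Areal heat capacity C = ρ c_p D = 1000 × 4180 × 9.19 = 3.84×10^7 J/(m²·K).
τ = C / λ = 3.84×10^7 / 19.0 = 2.02×10^6 s.
Fraction reached: 1 − e^(−t/τ) = 0.76 ⇒ t = −τ ln(1 − 0.76) = τ × 1.43.
t = 2.89×10^6 s = 33.4 days.

33 days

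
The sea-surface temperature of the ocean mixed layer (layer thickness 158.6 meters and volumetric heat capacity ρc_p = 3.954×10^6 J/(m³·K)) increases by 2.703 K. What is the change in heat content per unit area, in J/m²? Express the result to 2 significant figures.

1.7×10^9

Areal heat capacity C = ρc_p × D = 3.954×10^6 × 158.6 = 6.27×10^8 J m⁻² K⁻¹.
ΔQ = C ΔT = 6.27×10^8 × 2.703 = 1.70×10^9 J/m².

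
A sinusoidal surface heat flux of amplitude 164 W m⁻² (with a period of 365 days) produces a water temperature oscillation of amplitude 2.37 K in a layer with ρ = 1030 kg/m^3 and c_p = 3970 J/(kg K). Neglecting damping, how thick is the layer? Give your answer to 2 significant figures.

ω = 2π / 3.15×10^7 s = 1.99×10^-7 s⁻¹.
Required C = F₀ / (A ω) = 164 / (2.37 × 1.99×10^-7) = 3.47×10^8 J/(m²·K).
D = C / (ρ c_p) = 3.47×10^8 / (1030 × 3970) = 84.9 m.

85 m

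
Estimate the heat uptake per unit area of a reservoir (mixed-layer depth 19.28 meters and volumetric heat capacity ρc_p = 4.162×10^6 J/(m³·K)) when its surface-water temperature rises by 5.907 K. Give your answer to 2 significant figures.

4.7×10^8

Areal heat capacity C = ρc_p × D = 4.162×10^6 × 19.28 = 8.02×10^7 J/(m^2 K).
ΔQ = C ΔT = 8.02×10^7 × 5.907 = 4.74×10^8 J/m².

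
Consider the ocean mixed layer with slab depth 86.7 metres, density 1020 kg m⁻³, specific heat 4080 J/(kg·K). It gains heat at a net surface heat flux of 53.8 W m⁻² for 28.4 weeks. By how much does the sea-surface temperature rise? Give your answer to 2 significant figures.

2.6 K

Areal heat capacity C = ρ c_p D = 1020 × 4080 × 86.7 = 3.61×10^8 J/(m^2 K).
Net heat input Q = F Δt = 53.8 × (28.4 weeks × 6.048×10^5 s/week) = 9.24×10^8 J/m².
ΔT = Q / C = 9.24×10^8 / 3.61×10^8 = 2.56 K.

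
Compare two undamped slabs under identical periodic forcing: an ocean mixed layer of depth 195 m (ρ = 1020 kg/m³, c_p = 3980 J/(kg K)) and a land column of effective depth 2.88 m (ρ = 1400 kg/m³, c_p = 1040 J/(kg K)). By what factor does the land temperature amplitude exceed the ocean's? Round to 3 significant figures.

C_ocean = 1020 × 3980 × 195 = 7.92×10^8 J/(m²·K).
C_land = 1400 × 1040 × 2.88 = 4.19×10^6 J/(m²·K).
Undamped amplitude ∝ 1/C, so A_land/A_ocean = C_ocean/C_land = 189.

189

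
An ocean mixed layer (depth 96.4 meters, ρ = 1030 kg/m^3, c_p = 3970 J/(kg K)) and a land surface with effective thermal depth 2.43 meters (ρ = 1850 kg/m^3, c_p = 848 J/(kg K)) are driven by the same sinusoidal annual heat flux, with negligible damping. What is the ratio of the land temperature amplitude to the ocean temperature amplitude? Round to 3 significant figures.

C_ocean = 1030 × 3970 × 96.4 = 3.94×10^8 J/(m²·K).
C_land = 1850 × 848 × 2.43 = 3.81×10^6 J/(m²·K).
Undamped amplitude ∝ 1/C, so A_land/A_ocean = C_ocean/C_land = 103.

103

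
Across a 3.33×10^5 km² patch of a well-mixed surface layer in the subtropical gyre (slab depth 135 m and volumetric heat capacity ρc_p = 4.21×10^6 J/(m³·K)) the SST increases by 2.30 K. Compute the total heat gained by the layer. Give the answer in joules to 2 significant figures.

Areal heat capacity C = ρc_p × D = 4.21×10^6 × 135 = 5.68×10^8 J/(m^2 K).
Heat per unit area: q = C ΔT = 5.68×10^8 × 2.30 = 1.31×10^9 J/m².
Total heat: Q = q × A = 1.31×10^9 × (3.33×10^5 × 10⁶ m²) = 4.35×10^20 J.

4.4×10^20 J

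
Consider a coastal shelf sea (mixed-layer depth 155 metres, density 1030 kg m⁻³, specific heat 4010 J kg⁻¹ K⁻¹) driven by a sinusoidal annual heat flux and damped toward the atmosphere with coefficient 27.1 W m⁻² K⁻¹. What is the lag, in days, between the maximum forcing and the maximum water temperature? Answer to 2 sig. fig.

Areal heat capacity C = ρ c_p D = 1030 × 4010 × 155 = 6.40×10^8 J/(m^2 K).
ω = 2π / 3.15×10^7 s = 1.99×10^-7 s⁻¹.
Phase lag φ = arctan(Cω/λ) = arctan(128/27.1) = 1.36 rad.
Time lag = φ / ω = 1.36 / 1.99×10^-7 = 6.83×10^6 s = 79.1 days.

79 days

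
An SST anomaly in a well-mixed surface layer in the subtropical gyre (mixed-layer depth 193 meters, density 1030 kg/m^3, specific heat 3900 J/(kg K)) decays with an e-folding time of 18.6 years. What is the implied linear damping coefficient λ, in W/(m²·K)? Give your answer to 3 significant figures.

Areal heat capacity C = ρ c_p D = 1030 × 3900 × 193 = 7.75×10^8 J/(m^2 K).
τ = 18.6 years = 5.87×10^8 s.
λ = C / τ = 7.75×10^8 / 5.87×10^8 = 1.32 W/(m²·K).

1.32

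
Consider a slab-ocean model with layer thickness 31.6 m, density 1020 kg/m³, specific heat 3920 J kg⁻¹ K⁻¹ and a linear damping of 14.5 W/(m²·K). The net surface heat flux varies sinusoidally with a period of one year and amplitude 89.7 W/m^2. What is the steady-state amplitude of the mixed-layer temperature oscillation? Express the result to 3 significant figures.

Areal heat capacity C = ρ c_p D = 1020 × 3920 × 31.6 = 1.26×10^8 J m⁻² K⁻¹.
Angular frequency ω = 2π / T = 2π / 3.15×10^7 s = 1.99×10^-7 s⁻¹.
√((Cω)² + λ²) = √((25.2)² + 14.5²) = 29.1 W/(m²·K).
Amplitude A = F₀ / √((Cω)²+λ²) = 89.7 / 29.1 = 3.09 K.

3.09 K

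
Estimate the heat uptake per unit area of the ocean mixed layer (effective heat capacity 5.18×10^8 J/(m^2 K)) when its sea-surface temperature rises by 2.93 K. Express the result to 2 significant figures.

Areal heat capacity C = 5.18×10^8 J/(m^2 K) (given).
ΔQ = C ΔT = 5.18×10^8 × 2.93 = 1.52×10^9 J/m².

1.5×10^9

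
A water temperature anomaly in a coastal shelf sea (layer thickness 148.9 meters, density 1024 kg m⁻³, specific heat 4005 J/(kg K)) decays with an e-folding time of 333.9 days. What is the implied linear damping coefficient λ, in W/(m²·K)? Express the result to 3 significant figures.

21.2

Areal heat capacity C = ρ c_p D = 1024 × 4005 × 148.9 = 6.11×10^8 J m⁻² K⁻¹.
τ = 333.9 days = 2.88×10^7 s.
λ = C / τ = 6.11×10^8 / 2.88×10^7 = 21.2 W/(m²·K).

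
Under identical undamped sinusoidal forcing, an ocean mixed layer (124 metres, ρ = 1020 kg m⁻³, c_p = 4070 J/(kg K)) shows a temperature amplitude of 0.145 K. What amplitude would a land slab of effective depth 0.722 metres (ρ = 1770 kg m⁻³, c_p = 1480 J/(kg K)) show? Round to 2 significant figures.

C_ocean = 5.15×10^8 J/(m²·K); C_land = 1.89×10^6 J/(m²·K).
A ∝ 1/C ⇒ A_land = A_ocean × C_ocean/C_land = 0.145 × 272 = 39.5 K.

39 K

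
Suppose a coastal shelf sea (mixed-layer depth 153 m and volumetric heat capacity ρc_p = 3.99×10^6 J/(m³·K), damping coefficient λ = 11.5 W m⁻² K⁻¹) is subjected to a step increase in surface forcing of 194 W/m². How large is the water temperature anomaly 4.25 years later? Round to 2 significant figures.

16 K

Areal heat capacity C = ρc_p × D = 3.99×10^6 × 153 = 6.10×10^8 J m⁻² K⁻¹.
τ = C / λ = 6.10×10^8 / 11.5 = 5.31×10^7 s.
Equilibrium anomaly ΔT_eq = F / λ = 194 / 11.5 = 16.9 K.
t = 4.25 years = 1.34×10^8 s, so t/τ = 2.53.
ΔT(t) = ΔT_eq (1 − e^(−t/τ)) = 16.9 × (1 − e^−2.53) = 15.5 K.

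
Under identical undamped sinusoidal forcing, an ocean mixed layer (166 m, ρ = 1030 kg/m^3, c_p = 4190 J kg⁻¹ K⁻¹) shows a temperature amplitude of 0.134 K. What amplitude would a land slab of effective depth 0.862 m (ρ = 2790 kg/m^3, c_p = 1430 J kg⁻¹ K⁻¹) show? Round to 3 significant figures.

C_ocean = 7.16×10^8 J/(m²·K); C_land = 3.44×10^6 J/(m²·K).
A ∝ 1/C ⇒ A_land = A_ocean × C_ocean/C_land = 0.134 × 208 = 27.9 K.

27.9 K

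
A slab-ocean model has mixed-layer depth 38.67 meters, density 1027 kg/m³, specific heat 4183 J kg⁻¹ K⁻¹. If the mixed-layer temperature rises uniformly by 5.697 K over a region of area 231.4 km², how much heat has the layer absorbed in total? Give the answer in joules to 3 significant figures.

Areal heat capacity C = ρ c_p D = 1027 × 4183 × 38.67 = 1.66×10^8 J/(m^2 K).
Heat per unit area: q = C ΔT = 1.66×10^8 × 5.697 = 9.46×10^8 J/m².
Total heat: Q = q × A = 9.46×10^8 × (231.4 × 10⁶ m²) = 2.19×10^17 J.

2.19×10^17 J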